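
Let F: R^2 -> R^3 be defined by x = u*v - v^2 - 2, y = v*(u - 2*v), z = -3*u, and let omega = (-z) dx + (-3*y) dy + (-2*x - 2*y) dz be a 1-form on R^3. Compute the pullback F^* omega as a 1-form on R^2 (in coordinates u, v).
F^* omega = (-3*u*v^2 + 15*u*v + 6*v^3 - 18*v^2 - 12) du + (-3*u^2*v + 3*u^2 + 18*u*v^2 - 6*u*v - 24*v^3) dv

Using F^*(f dg) = (f ∘ F) d(g ∘ F), substitute each coordinate x_i by F_i(u, v) in f_i, and replace dx_i by d F_i = (∂F_i/∂u) du + (∂F_i/∂v) dv.
  For the x component: f_1(F) = 3*u; d F_1 = (v) du + (u - 2*v) dv
  For the y component: f_2(F) = 3*v*(-u + 2*v); d F_2 = (v) du + (u - 4*v) dv
  For the z component: f_3(F) = -4*u*v + 6*v^2 + 4; d F_3 = (-3) du + (0) dv
Combining and collecting du, dv coefficients:
  coeff of du: -3*u*v^2 + 15*u*v + 6*v^3 - 18*v^2 - 12
  coeff of dv: -3*u^2*v + 3*u^2 + 18*u*v^2 - 6*u*v - 24*v^3
F^* omega = (-3*u*v^2 + 15*u*v + 6*v^3 - 18*v^2 - 12) du + (-3*u^2*v + 3*u^2 + 18*u*v^2 - 6*u*v - 24*v^3) dv.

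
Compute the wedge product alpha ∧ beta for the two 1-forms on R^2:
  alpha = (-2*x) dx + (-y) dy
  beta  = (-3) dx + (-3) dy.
alpha ∧ beta = (6*x - 3*y) dx ∧ dy

Distribute the wedge, using dx_i ∧ dx_j = -dx_j ∧ dx_i and dx_i ∧ dx_i = 0. For each pair (i, j) with i < j, the coefficient of dx_i ∧ dx_j in alpha ∧ beta is (alpha_i * beta_j - alpha_j * beta_i). Collecting: alpha ∧ beta = (6*x - 3*y) dx ∧ dy.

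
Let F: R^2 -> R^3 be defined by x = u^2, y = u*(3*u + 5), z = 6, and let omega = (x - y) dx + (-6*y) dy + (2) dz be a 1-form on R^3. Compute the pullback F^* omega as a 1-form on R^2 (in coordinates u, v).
F^* omega = (2*u*(-56*u^2 - 140*u - 75)) du

Using F^*(f dg) = (f ∘ F) d(g ∘ F), substitute each coordinate x_i by F_i(u, v) in f_i, and replace dx_i by d F_i = (∂F_i/∂u) du + (∂F_i/∂v) dv.
  For the x component: f_1(F) = u*(-2*u - 5); d F_1 = (2*u) du + (0) dv
  For the y component: f_2(F) = 6*u*(-3*u - 5); d F_2 = (6*u + 5) du + (0) dv
  For the z component: f_3(F) = 2; d F_3 = (0) du + (0) dv
Combining and collecting du, dv coefficients:
  coeff of du: 2*u*(-56*u^2 - 140*u - 75)
  coeff of dv: 0
F^* omega = (2*u*(-56*u^2 - 140*u - 75)) du.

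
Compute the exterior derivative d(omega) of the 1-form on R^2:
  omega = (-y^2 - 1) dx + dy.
d(omega) = (2*y) dx ∧ dy

For a 1-form omega = sum_i f_i dx_i, the exterior derivative is
  d(omega) = sum_{i < j} (∂f_j/∂x_i - ∂f_i/∂x_j) dx_i ∧ dx_j.
  coefficient of dx ∧ dy: ∂f_2/∂x - ∂f_1/∂y = ∂(1)/∂x - ∂(-y^2 - 1)/∂y = 2*y
Assembling: d(omega) = (2*y) dx ∧ dy.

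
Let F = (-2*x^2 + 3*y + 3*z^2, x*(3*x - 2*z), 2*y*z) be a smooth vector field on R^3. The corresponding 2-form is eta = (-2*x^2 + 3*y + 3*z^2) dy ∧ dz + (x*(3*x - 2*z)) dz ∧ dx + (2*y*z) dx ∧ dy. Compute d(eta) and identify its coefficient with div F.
d(eta) = (-4*x + 2*y) dx ∧ dy ∧ dz; div F = -4*x + 2*y

For a 2-form in R^3 of the form above, applying d gives a 3-form with coefficient ∂P/∂x + ∂Q/∂y + ∂R/∂z:
  ∂P/∂x = -4*x
  ∂Q/∂y = 0
  ∂R/∂z = 2*y
Sum = -4*x + 2*y, which is exactly div F.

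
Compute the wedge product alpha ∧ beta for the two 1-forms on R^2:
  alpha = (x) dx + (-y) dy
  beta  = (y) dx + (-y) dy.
alpha ∧ beta = (y*(-x + y)) dx ∧ dy

Distribute the wedge, using dx_i ∧ dx_j = -dx_j ∧ dx_i and dx_i ∧ dx_i = 0. For each pair (i, j) with i < j, the coefficient of dx_i ∧ dx_j in alpha ∧ beta is (alpha_i * beta_j - alpha_j * beta_i). Collecting: alpha ∧ beta = (y*(-x + y)) dx ∧ dy.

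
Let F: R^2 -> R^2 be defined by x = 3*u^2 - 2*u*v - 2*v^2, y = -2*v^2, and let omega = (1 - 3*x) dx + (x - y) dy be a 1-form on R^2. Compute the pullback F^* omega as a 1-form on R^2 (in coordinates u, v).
F^* omega = (-54*u^3 + 54*u^2*v + 24*u*v^2 + 6*u - 12*v^3 - 2*v) du + (18*u^3 + 12*u^2*v - 28*u*v^2 - 2*u - 24*v^3 - 4*v) dv

Using F^*(f dg) = (f ∘ F) d(g ∘ F), substitute each coordinate x_i by F_i(u, v) in f_i, and replace dx_i by d F_i = (∂F_i/∂u) du + (∂F_i/∂v) dv.
  For the x component: f_1(F) = -9*u^2 + 6*u*v + 6*v^2 + 1; d F_1 = (6*u - 2*v) du + (-2*u - 4*v) dv
  For the y component: f_2(F) = u*(3*u - 2*v); d F_2 = (0) du + (-4*v) dv
Combining and collecting du, dv coefficients:
  coeff of du: -54*u^3 + 54*u^2*v + 24*u*v^2 + 6*u - 12*v^3 - 2*v
  coeff of dv: 18*u^3 + 12*u^2*v - 28*u*v^2 - 2*u - 24*v^3 - 4*v
F^* omega = (-54*u^3 + 54*u^2*v + 24*u*v^2 + 6*u - 12*v^3 - 2*v) du + (18*u^3 + 12*u^2*v - 28*u*v^2 - 2*u - 24*v^3 - 4*v) dv.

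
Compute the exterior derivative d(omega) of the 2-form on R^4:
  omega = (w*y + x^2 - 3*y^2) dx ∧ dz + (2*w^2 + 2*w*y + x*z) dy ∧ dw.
d(omega) = (-w + 6*y) dx ∧ dy ∧ dz + (y) dx ∧ dz ∧ dw + (z) dx ∧ dy ∧ dw + (-x) dy ∧ dz ∧ dw

For a 2-form omega = sum_{i<j} g_{ij} dx_i ∧ dx_j, the exterior derivative is
  d(omega) = sum_{i<j} d(g_{ij}) ∧ dx_i ∧ dx_j = sum_{i<j, k} (∂g_{ij}/∂x_k) dx_k ∧ dx_i ∧ dx_j.
Expand each term, using dx_k ∧ dx_i ∧ dx_j = sgn(permutation) dx_{(a)} ∧ dx_{(b)} ∧ dx_{(c)} with (a < b < c) sorted:
  d(w*y + x^2 - 3*y^2) includes (∂/∂y)(w*y + x^2 - 3*y^2) dy = (w - 6*y) dy, which multiplied by dx ∧ dz gives (-w + 6*y) dx ∧ dy ∧ dz
  d(w*y + x^2 - 3*y^2) includes (∂/∂w)(w*y + x^2 - 3*y^2) dw = (y) dw, which multiplied by dx ∧ dz gives (y) dx ∧ dz ∧ dw
  d(2*w^2 + 2*w*y + x*z) includes (∂/∂x)(2*w^2 + 2*w*y + x*z) dx = (z) dx, which multiplied by dy ∧ dw gives (z) dx ∧ dy ∧ dw
  d(2*w^2 + 2*w*y + x*z) includes (∂/∂z)(2*w^2 + 2*w*y + x*z) dz = (x) dz, which multiplied by dy ∧ dw gives (-x) dy ∧ dz ∧ dw
Collecting like 3-forms: d(omega) = (-w + 6*y) dx ∧ dy ∧ dz + (y) dx ∧ dz ∧ dw + (z) dx ∧ dy ∧ dw + (-x) dy ∧ dz ∧ dw.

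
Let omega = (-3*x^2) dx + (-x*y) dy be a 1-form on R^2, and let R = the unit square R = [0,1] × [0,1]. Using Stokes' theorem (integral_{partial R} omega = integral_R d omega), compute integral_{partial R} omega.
integral_(partial R) omega = -1/2

Stokes: integral_partial_R omega = integral_R d omega with d omega = (∂Q/∂x - ∂P/∂y) dx ∧ dy.
  ∂Q/∂x = -y
  ∂P/∂y = 0
  integrand = ∂Q/∂x - ∂P/∂y = -y.
Integrating over R: integral_0^1 integral_0^1 (-y) dx dy = -1/2.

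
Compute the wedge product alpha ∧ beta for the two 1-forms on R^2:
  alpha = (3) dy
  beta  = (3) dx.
alpha ∧ beta = (-9) dx ∧ dy

Distribute the wedge, using dx_i ∧ dx_j = -dx_j ∧ dx_i and dx_i ∧ dx_i = 0. For each pair (i, j) with i < j, the coefficient of dx_i ∧ dx_j in alpha ∧ beta is (alpha_i * beta_j - alpha_j * beta_i). Collecting: alpha ∧ beta = (-9) dx ∧ dy.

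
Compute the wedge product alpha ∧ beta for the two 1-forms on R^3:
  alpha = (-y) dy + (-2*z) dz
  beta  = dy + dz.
alpha ∧ beta = (-y + 2*z) dy ∧ dz

Distribute the wedge, using dx_i ∧ dx_j = -dx_j ∧ dx_i and dx_i ∧ dx_i = 0. For each pair (i, j) with i < j, the coefficient of dx_i ∧ dx_j in alpha ∧ beta is (alpha_i * beta_j - alpha_j * beta_i). Collecting: alpha ∧ beta = (-y + 2*z) dy ∧ dz.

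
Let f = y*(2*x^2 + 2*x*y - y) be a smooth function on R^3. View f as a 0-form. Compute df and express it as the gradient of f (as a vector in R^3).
df = (2*y*(2*x + y)) dx + (2*x^2 + 4*x*y - 2*y) dy + (0) dz; grad f = (2*y*(2*x + y), 2*x^2 + 4*x*y - 2*y, 0)

For a 0-form f, d f = (∂f/∂x) dx + (∂f/∂y) dy + (∂f/∂z) dz. The components of the vector representation are exactly the entries of grad f in Cartesian coordinates:
  ∂f/∂x = 2*y*(2*x + y)
  ∂f/∂y = 2*x^2 + 4*x*y - 2*y
  ∂f/∂z = 0.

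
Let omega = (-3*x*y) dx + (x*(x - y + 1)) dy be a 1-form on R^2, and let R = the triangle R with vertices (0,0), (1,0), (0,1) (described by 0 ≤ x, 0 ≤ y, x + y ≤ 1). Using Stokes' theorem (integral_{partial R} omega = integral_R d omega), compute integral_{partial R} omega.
integral_(partial R) omega = 7/6

Stokes: integral_partial_R omega = integral_R d omega with d omega = (∂Q/∂x - ∂P/∂y) dx ∧ dy.
  ∂Q/∂x = 2*x - y + 1
  ∂P/∂y = -3*x
  integrand = ∂Q/∂x - ∂P/∂y = 5*x - y + 1.
Integrating over R: integral_0^1 integral_0^{1-x} (5*x - y + 1) dy dx = 7/6.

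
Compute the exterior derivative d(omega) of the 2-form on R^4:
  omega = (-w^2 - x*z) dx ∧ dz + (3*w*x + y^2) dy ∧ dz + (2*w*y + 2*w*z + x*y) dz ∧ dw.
d(omega) = (-2*w + y) dx ∧ dz ∧ dw + (3*w) dx ∧ dy ∧ dz + (2*w + 4*x) dy ∧ dz ∧ dw

For a 2-form omega = sum_{i<j} g_{ij} dx_i ∧ dx_j, the exterior derivative is
  d(omega) = sum_{i<j} d(g_{ij}) ∧ dx_i ∧ dx_j = sum_{i<j, k} (∂g_{ij}/∂x_k) dx_k ∧ dx_i ∧ dx_j.
Expand each term, using dx_k ∧ dx_i ∧ dx_j = sgn(permutation) dx_{(a)} ∧ dx_{(b)} ∧ dx_{(c)} with (a < b < c) sorted:
  d(-w^2 - x*z) includes (∂/∂w)(-w^2 - x*z) dw = (-2*w) dw, which multiplied by dx ∧ dz gives (-2*w) dx ∧ dz ∧ dw
  d(3*w*x + y^2) includes (∂/∂x)(3*w*x + y^2) dx = (3*w) dx, which multiplied by dy ∧ dz gives (3*w) dx ∧ dy ∧ dz
  d(3*w*x + y^2) includes (∂/∂w)(3*w*x + y^2) dw = (3*x) dw, which multiplied by dy ∧ dz gives (3*x) dy ∧ dz ∧ dw
  d(2*w*y + 2*w*z + x*y) includes (∂/∂x)(2*w*y + 2*w*z + x*y) dx = (y) dx, which multiplied by dz ∧ dw gives (y) dx ∧ dz ∧ dw
  d(2*w*y + 2*w*z + x*y) includes (∂/∂y)(2*w*y + 2*w*z + x*y) dy = (2*w + x) dy, which multiplied by dz ∧ dw gives (2*w + x) dy ∧ dz ∧ dw
Collecting like 3-forms: d(omega) = (-2*w + y) dx ∧ dz ∧ dw + (3*w) dx ∧ dy ∧ dz + (2*w + 4*x) dy ∧ dz ∧ dw.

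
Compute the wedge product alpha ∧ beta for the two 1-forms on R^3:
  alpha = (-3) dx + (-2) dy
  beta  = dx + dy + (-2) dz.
alpha ∧ beta = (-1) dx ∧ dy + (6) dx ∧ dz + (4) dy ∧ dz

Distribute the wedge, using dx_i ∧ dx_j = -dx_j ∧ dx_i and dx_i ∧ dx_i = 0. For each pair (i, j) with i < j, the coefficient of dx_i ∧ dx_j in alpha ∧ beta is (alpha_i * beta_j - alpha_j * beta_i). Collecting: alpha ∧ beta = (-1) dx ∧ dy + (6) dx ∧ dz + (4) dy ∧ dz.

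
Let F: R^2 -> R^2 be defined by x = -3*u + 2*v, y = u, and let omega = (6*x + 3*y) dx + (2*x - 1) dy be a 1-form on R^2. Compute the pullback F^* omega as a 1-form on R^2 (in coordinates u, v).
F^* omega = (39*u - 32*v - 1) du + (-30*u + 24*v) dv

Using F^*(f dg) = (f ∘ F) d(g ∘ F), substitute each coordinate x_i by F_i(u, v) in f_i, and replace dx_i by d F_i = (∂F_i/∂u) du + (∂F_i/∂v) dv.
  For the x component: f_1(F) = -15*u + 12*v; d F_1 = (-3) du + (2) dv
  For the y component: f_2(F) = -6*u + 4*v - 1; d F_2 = (1) du + (0) dv
Combining and collecting du, dv coefficients:
  coeff of du: 39*u - 32*v - 1
  coeff of dv: -30*u + 24*v
F^* omega = (39*u - 32*v - 1) du + (-30*u + 24*v) dv.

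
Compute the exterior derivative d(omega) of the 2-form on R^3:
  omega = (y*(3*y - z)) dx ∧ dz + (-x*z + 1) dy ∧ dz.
d(omega) = (-6*y) dx ∧ dy ∧ dz

For a 2-form omega = sum_{i<j} g_{ij} dx_i ∧ dx_j, the exterior derivative is
  d(omega) = sum_{i<j} d(g_{ij}) ∧ dx_i ∧ dx_j = sum_{i<j, k} (∂g_{ij}/∂x_k) dx_k ∧ dx_i ∧ dx_j.
Expand each term, using dx_k ∧ dx_i ∧ dx_j = sgn(permutation) dx_{(a)} ∧ dx_{(b)} ∧ dx_{(c)} with (a < b < c) sorted:
  d(y*(3*y - z)) includes (∂/∂y)(y*(3*y - z)) dy = (6*y - z) dy, which multiplied by dx ∧ dz gives (-6*y + z) dx ∧ dy ∧ dz
  d(-x*z + 1) includes (∂/∂x)(-x*z + 1) dx = (-z) dx, which multiplied by dy ∧ dz gives (-z) dx ∧ dy ∧ dz
Collecting like 3-forms: d(omega) = (-6*y) dx ∧ dy ∧ dz.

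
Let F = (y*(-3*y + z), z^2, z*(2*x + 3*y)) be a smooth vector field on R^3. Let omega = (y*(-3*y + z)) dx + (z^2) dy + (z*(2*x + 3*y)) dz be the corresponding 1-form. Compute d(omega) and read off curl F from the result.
d(omega) = (z) dy ∧ dz + (y - 2*z) dz ∧ dx + (6*y - z) dx ∧ dy; curl F = (z, y - 2*z, 6*y - z)

d omega = sum_{i<j} (∂f_j/∂x_i - ∂f_i/∂x_j) dx_i ∧ dx_j. Under the identification (dy ∧ dz, dz ∧ dx, dx ∧ dy) ↔ (e_x, e_y, e_z), the coefficients are exactly the components of curl F. Compute:
  ∂R/∂y - ∂Q/∂z = (3*z) - (2*z) = z
  ∂P/∂z - ∂R/∂x = (y) - (2*z) = y - 2*z
  ∂Q/∂x - ∂P/∂y = (0) - (-6*y + z) = 6*y - z.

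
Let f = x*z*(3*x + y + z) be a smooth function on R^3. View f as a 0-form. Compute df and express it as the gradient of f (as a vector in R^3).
df = (z*(6*x + y + z)) dx + (x*z) dy + (x*(3*x + y + 2*z)) dz; grad f = (z*(6*x + y + z), x*z, x*(3*x + y + 2*z))

For a 0-form f, d f = (∂f/∂x) dx + (∂f/∂y) dy + (∂f/∂z) dz. The components of the vector representation are exactly the entries of grad f in Cartesian coordinates:
  ∂f/∂x = z*(6*x + y + z)
  ∂f/∂y = x*z
  ∂f/∂z = x*(3*x + y + 2*z).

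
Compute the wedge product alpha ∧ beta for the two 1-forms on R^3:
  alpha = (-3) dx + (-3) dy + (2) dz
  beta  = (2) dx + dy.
alpha ∧ beta = (3) dx ∧ dy + (-4) dx ∧ dz + (-2) dy ∧ dz

Distribute the wedge, using dx_i ∧ dx_j = -dx_j ∧ dx_i and dx_i ∧ dx_i = 0. For each pair (i, j) with i < j, the coefficient of dx_i ∧ dx_j in alpha ∧ beta is (alpha_i * beta_j - alpha_j * beta_i). Collecting: alpha ∧ beta = (3) dx ∧ dy + (-4) dx ∧ dz + (-2) dy ∧ dz.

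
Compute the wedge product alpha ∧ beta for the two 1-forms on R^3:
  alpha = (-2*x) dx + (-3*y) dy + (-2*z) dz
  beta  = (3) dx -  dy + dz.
alpha ∧ beta = (2*x + 9*y) dx ∧ dy + (-2*x + 6*z) dx ∧ dz + (-3*y - 2*z) dy ∧ dz

Distribute the wedge, using dx_i ∧ dx_j = -dx_j ∧ dx_i and dx_i ∧ dx_i = 0. For each pair (i, j) with i < j, the coefficient of dx_i ∧ dx_j in alpha ∧ beta is (alpha_i * beta_j - alpha_j * beta_i). Collecting: alpha ∧ beta = (2*x + 9*y) dx ∧ dy + (-2*x + 6*z) dx ∧ dz + (-3*y - 2*z) dy ∧ dz.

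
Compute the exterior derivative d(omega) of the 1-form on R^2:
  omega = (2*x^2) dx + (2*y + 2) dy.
d(omega) = 0

For a 1-form omega = sum_i f_i dx_i, the exterior derivative is
  d(omega) = sum_{i < j} (∂f_j/∂x_i - ∂f_i/∂x_j) dx_i ∧ dx_j.

Assembling: d(omega) = 0.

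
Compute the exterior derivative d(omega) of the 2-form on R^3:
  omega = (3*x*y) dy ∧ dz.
d(omega) = (3*y) dx ∧ dy ∧ dz

For a 2-form omega = sum_{i<j} g_{ij} dx_i ∧ dx_j, the exterior derivative is
  d(omega) = sum_{i<j} d(g_{ij}) ∧ dx_i ∧ dx_j = sum_{i<j, k} (∂g_{ij}/∂x_k) dx_k ∧ dx_i ∧ dx_j.
Expand each term, using dx_k ∧ dx_i ∧ dx_j = sgn(permutation) dx_{(a)} ∧ dx_{(b)} ∧ dx_{(c)} with (a < b < c) sorted:
  d(3*x*y) includes (∂/∂x)(3*x*y) dx = (3*y) dx, which multiplied by dy ∧ dz gives (3*y) dx ∧ dy ∧ dz
Collecting like 3-forms: d(omega) = (3*y) dx ∧ dy ∧ dz.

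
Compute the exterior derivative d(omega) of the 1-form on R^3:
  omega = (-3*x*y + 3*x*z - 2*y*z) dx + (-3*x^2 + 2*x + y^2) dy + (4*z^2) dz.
d(omega) = (-3*x + 2*z + 2) dx ∧ dy + (-3*x + 2*y) dx ∧ dz

For a 1-form omega = sum_i f_i dx_i, the exterior derivative is
  d(omega) = sum_{i < j} (∂f_j/∂x_i - ∂f_i/∂x_j) dx_i ∧ dx_j.
  coefficient of dx ∧ dy: ∂f_2/∂x - ∂f_1/∂y = ∂(-3*x^2 + 2*x + y^2)/∂x - ∂(-3*x*y + 3*x*z - 2*y*z)/∂y = -3*x + 2*z + 2
  coefficient of dx ∧ dz: ∂f_3/∂x - ∂f_1/∂z = ∂(4*z^2)/∂x - ∂(-3*x*y + 3*x*z - 2*y*z)/∂z = -3*x + 2*y
Assembling: d(omega) = (-3*x + 2*z + 2) dx ∧ dy + (-3*x + 2*y) dx ∧ dz.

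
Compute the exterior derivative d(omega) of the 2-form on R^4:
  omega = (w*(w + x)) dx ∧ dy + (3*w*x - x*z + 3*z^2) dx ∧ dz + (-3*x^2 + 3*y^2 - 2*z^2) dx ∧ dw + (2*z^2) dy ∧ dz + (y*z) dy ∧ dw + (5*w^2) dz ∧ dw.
d(omega) = (2*w + x - 6*y) dx ∧ dy ∧ dw + (3*x + 4*z) dx ∧ dz ∧ dw + (-y) dy ∧ dz ∧ dw

For a 2-form omega = sum_{i<j} g_{ij} dx_i ∧ dx_j, the exterior derivative is
  d(omega) = sum_{i<j} d(g_{ij}) ∧ dx_i ∧ dx_j = sum_{i<j, k} (∂g_{ij}/∂x_k) dx_k ∧ dx_i ∧ dx_j.
Expand each term, using dx_k ∧ dx_i ∧ dx_j = sgn(permutation) dx_{(a)} ∧ dx_{(b)} ∧ dx_{(c)} with (a < b < c) sorted:
  d(w*(w + x)) includes (∂/∂w)(w*(w + x)) dw = (2*w + x) dw, which multiplied by dx ∧ dy gives (2*w + x) dx ∧ dy ∧ dw
  d(3*w*x - x*z + 3*z^2) includes (∂/∂w)(3*w*x - x*z + 3*z^2) dw = (3*x) dw, which multiplied by dx ∧ dz gives (3*x) dx ∧ dz ∧ dw
  d(-3*x^2 + 3*y^2 - 2*z^2) includes (∂/∂y)(-3*x^2 + 3*y^2 - 2*z^2) dy = (6*y) dy, which multiplied by dx ∧ dw gives (-6*y) dx ∧ dy ∧ dw
  d(-3*x^2 + 3*y^2 - 2*z^2) includes (∂/∂z)(-3*x^2 + 3*y^2 - 2*z^2) dz = (-4*z) dz, which multiplied by dx ∧ dw gives (4*z) dx ∧ dz ∧ dw
  d(y*z) includes (∂/∂z)(y*z) dz = (y) dz, which multiplied by dy ∧ dw gives (-y) dy ∧ dz ∧ dw
Collecting like 3-forms: d(omega) = (2*w + x - 6*y) dx ∧ dy ∧ dw + (3*x + 4*z) dx ∧ dz ∧ dw + (-y) dy ∧ dz ∧ dw.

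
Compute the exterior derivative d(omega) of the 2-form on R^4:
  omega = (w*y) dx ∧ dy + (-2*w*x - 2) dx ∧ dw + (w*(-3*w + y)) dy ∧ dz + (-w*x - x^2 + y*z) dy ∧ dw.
d(omega) = (-w - 2*x + y) dx ∧ dy ∧ dw + (-6*w) dy ∧ dz ∧ dw

For a 2-form omega = sum_{i<j} g_{ij} dx_i ∧ dx_j, the exterior derivative is
  d(omega) = sum_{i<j} d(g_{ij}) ∧ dx_i ∧ dx_j = sum_{i<j, k} (∂g_{ij}/∂x_k) dx_k ∧ dx_i ∧ dx_j.
Expand each term, using dx_k ∧ dx_i ∧ dx_j = sgn(permutation) dx_{(a)} ∧ dx_{(b)} ∧ dx_{(c)} with (a < b < c) sorted:
  d(w*y) includes (∂/∂w)(w*y) dw = (y) dw, which multiplied by dx ∧ dy gives (y) dx ∧ dy ∧ dw
  d(w*(-3*w + y)) includes (∂/∂w)(w*(-3*w + y)) dw = (-6*w + y) dw, which multiplied by dy ∧ dz gives (-6*w + y) dy ∧ dz ∧ dw
  d(-w*x - x^2 + y*z) includes (∂/∂x)(-w*x - x^2 + y*z) dx = (-w - 2*x) dx, which multiplied by dy ∧ dw gives (-w - 2*x) dx ∧ dy ∧ dw
  d(-w*x - x^2 + y*z) includes (∂/∂z)(-w*x - x^2 + y*z) dz = (y) dz, which multiplied by dy ∧ dw gives (-y) dy ∧ dz ∧ dw
Collecting like 3-forms: d(omega) = (-w - 2*x + y) dx ∧ dy ∧ dw + (-6*w) dy ∧ dz ∧ dw.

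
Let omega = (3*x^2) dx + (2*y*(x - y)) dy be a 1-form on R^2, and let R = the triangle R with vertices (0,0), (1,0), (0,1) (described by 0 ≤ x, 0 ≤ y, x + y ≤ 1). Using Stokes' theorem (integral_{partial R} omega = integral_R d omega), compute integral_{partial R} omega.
integral_(partial R) omega = 1/3

Stokes: integral_partial_R omega = integral_R d omega with d omega = (∂Q/∂x - ∂P/∂y) dx ∧ dy.
  ∂Q/∂x = 2*y
  ∂P/∂y = 0
  integrand = ∂Q/∂x - ∂P/∂y = 2*y.
Integrating over R: integral_0^1 integral_0^{1-x} (2*y) dy dx = 1/3.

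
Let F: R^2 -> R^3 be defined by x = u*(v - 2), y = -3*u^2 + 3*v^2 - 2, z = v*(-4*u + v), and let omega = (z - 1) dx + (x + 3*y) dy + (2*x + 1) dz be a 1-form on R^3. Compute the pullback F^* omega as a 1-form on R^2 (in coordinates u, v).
F^* omega = (54*u^3 - 6*u^2*v + 12*u^2 - 66*u*v^2 + 24*u*v + 36*u + v^3 - 2*v^2 - 5*v + 2) du + (-66*u^2*v + 16*u^2 + 11*u*v^2 - 20*u*v - 5*u + 54*v^3 - 34*v) dv

Using F^*(f dg) = (f ∘ F) d(g ∘ F), substitute each coordinate x_i by F_i(u, v) in f_i, and replace dx_i by d F_i = (∂F_i/∂u) du + (∂F_i/∂v) dv.
  For the x component: f_1(F) = -4*u*v + v^2 - 1; d F_1 = (v - 2) du + (u) dv
  For the y component: f_2(F) = -9*u^2 + u*v - 2*u + 9*v^2 - 6; d F_2 = (-6*u) du + (6*v) dv
  For the z component: f_3(F) = 2*u*v - 4*u + 1; d F_3 = (-4*v) du + (-4*u + 2*v) dv
Combining and collecting du, dv coefficients:
  coeff of du: 54*u^3 - 6*u^2*v + 12*u^2 - 66*u*v^2 + 24*u*v + 36*u + v^3 - 2*v^2 - 5*v + 2
  coeff of dv: -66*u^2*v + 16*u^2 + 11*u*v^2 - 20*u*v - 5*u + 54*v^3 - 34*v
F^* omega = (54*u^3 - 6*u^2*v + 12*u^2 - 66*u*v^2 + 24*u*v + 36*u + v^3 - 2*v^2 - 5*v + 2) du + (-66*u^2*v + 16*u^2 + 11*u*v^2 - 20*u*v - 5*u + 54*v^3 - 34*v) dv.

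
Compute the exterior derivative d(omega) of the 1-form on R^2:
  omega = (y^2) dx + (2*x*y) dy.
d(omega) = 0

For a 1-form omega = sum_i f_i dx_i, the exterior derivative is
  d(omega) = sum_{i < j} (∂f_j/∂x_i - ∂f_i/∂x_j) dx_i ∧ dx_j.

Assembling: d(omega) = 0.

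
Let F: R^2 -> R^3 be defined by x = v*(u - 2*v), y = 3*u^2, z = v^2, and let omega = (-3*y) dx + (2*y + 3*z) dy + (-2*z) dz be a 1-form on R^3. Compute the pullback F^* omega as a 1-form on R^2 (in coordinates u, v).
F^* omega = (9*u*(4*u^2 - u*v + 2*v^2)) du + (-9*u^3 + 36*u^2*v - 4*v^3) dv

Using F^*(f dg) = (f ∘ F) d(g ∘ F), substitute each coordinate x_i by F_i(u, v) in f_i, and replace dx_i by d F_i = (∂F_i/∂u) du + (∂F_i/∂v) dv.
  For the x component: f_1(F) = -9*u^2; d F_1 = (v) du + (u - 4*v) dv
  For the y component: f_2(F) = 6*u^2 + 3*v^2; d F_2 = (6*u) du + (0) dv
  For the z component: f_3(F) = -2*v^2; d F_3 = (0) du + (2*v) dv
Combining and collecting du, dv coefficients:
  coeff of du: 9*u*(4*u^2 - u*v + 2*v^2)
  coeff of dv: -9*u^3 + 36*u^2*v - 4*v^3
F^* omega = (9*u*(4*u^2 - u*v + 2*v^2)) du + (-9*u^3 + 36*u^2*v - 4*v^3) dv.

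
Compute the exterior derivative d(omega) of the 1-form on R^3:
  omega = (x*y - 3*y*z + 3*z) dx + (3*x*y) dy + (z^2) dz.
d(omega) = (-x + 3*y + 3*z) dx ∧ dy + (3*y - 3) dx ∧ dz

For a 1-form omega = sum_i f_i dx_i, the exterior derivative is
  d(omega) = sum_{i < j} (∂f_j/∂x_i - ∂f_i/∂x_j) dx_i ∧ dx_j.
  coefficient of dx ∧ dy: ∂f_2/∂x - ∂f_1/∂y = ∂(3*x*y)/∂x - ∂(x*y - 3*y*z + 3*z)/∂y = -x + 3*y + 3*z
  coefficient of dx ∧ dz: ∂f_3/∂x - ∂f_1/∂z = ∂(z^2)/∂x - ∂(x*y - 3*y*z + 3*z)/∂z = 3*y - 3
Assembling: d(omega) = (-x + 3*y + 3*z) dx ∧ dy + (3*y - 3) dx ∧ dz.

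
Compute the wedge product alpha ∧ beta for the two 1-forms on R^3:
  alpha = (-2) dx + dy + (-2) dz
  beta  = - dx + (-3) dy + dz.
alpha ∧ beta = (7) dx ∧ dy + (-4) dx ∧ dz + (-5) dy ∧ dz

Distribute the wedge, using dx_i ∧ dx_j = -dx_j ∧ dx_i and dx_i ∧ dx_i = 0. For each pair (i, j) with i < j, the coefficient of dx_i ∧ dx_j in alpha ∧ beta is (alpha_i * beta_j - alpha_j * beta_i). Collecting: alpha ∧ beta = (7) dx ∧ dy + (-4) dx ∧ dz + (-5) dy ∧ dz.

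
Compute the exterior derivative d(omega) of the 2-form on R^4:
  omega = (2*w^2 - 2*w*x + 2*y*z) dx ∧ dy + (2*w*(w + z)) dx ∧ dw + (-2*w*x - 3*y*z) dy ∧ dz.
d(omega) = (-2*w + 2*y) dx ∧ dy ∧ dz + (4*w - 2*x) dx ∧ dy ∧ dw + (-2*w) dx ∧ dz ∧ dw + (-2*x) dy ∧ dz ∧ dw

For a 2-form omega = sum_{i<j} g_{ij} dx_i ∧ dx_j, the exterior derivative is
  d(omega) = sum_{i<j} d(g_{ij}) ∧ dx_i ∧ dx_j = sum_{i<j, k} (∂g_{ij}/∂x_k) dx_k ∧ dx_i ∧ dx_j.
Expand each term, using dx_k ∧ dx_i ∧ dx_j = sgn(permutation) dx_{(a)} ∧ dx_{(b)} ∧ dx_{(c)} with (a < b < c) sorted:
  d(2*w^2 - 2*w*x + 2*y*z) includes (∂/∂z)(2*w^2 - 2*w*x + 2*y*z) dz = (2*y) dz, which multiplied by dx ∧ dy gives (2*y) dx ∧ dy ∧ dz
  d(2*w^2 - 2*w*x + 2*y*z) includes (∂/∂w)(2*w^2 - 2*w*x + 2*y*z) dw = (4*w - 2*x) dw, which multiplied by dx ∧ dy gives (4*w - 2*x) dx ∧ dy ∧ dw
  d(2*w*(w + z)) includes (∂/∂z)(2*w*(w + z)) dz = (2*w) dz, which multiplied by dx ∧ dw gives (-2*w) dx ∧ dz ∧ dw
  d(-2*w*x - 3*y*z) includes (∂/∂x)(-2*w*x - 3*y*z) dx = (-2*w) dx, which multiplied by dy ∧ dz gives (-2*w) dx ∧ dy ∧ dz
  d(-2*w*x - 3*y*z) includes (∂/∂w)(-2*w*x - 3*y*z) dw = (-2*x) dw, which multiplied by dy ∧ dz gives (-2*x) dy ∧ dz ∧ dw
Collecting like 3-forms: d(omega) = (-2*w + 2*y) dx ∧ dy ∧ dz + (4*w - 2*x) dx ∧ dy ∧ dw + (-2*w) dx ∧ dz ∧ dw + (-2*x) dy ∧ dz ∧ dw.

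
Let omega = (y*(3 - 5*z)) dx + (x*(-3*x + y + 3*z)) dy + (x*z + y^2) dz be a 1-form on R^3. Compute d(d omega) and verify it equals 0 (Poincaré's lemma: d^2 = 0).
d(d omega) = 0

Step 1: d omega = sum_{i<j} (∂f_j/∂x_i - ∂f_i/∂x_j) dx_i ∧ dx_j:
  coeff of dx ∧ dy: -6*x + y + 8*z - 3
  coeff of dx ∧ dz: 5*y + z
  coeff of dy ∧ dz: -3*x + 2*y
Step 2: Apply d again to each 2-form coefficient. The only possible 3-form in R^3 is dx ∧ dy ∧ dz, with coefficient
  ∂(coeff of dy∧dz)/∂x - ∂(coeff of dx∧dz)/∂y + ∂(coeff of dx∧dy)/∂z
  = ∂/∂x (-3*x + 2*y) - ∂/∂y (5*y + z) + ∂/∂z (-6*x + y + 8*z - 3).
Each of these terms simplifies to sums of mixed partials that cancel in pairs. The result is 0 (by equality of mixed partials for smooth functions — Schwarz / Clairaut).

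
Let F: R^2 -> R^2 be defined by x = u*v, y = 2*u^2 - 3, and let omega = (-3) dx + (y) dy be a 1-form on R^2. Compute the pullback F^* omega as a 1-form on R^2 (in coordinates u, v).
F^* omega = (8*u^3 - 12*u - 3*v) du + (-3*u) dv

Using F^*(f dg) = (f ∘ F) d(g ∘ F), substitute each coordinate x_i by F_i(u, v) in f_i, and replace dx_i by d F_i = (∂F_i/∂u) du + (∂F_i/∂v) dv.
  For the x component: f_1(F) = -3; d F_1 = (v) du + (u) dv
  For the y component: f_2(F) = 2*u^2 - 3; d F_2 = (4*u) du + (0) dv
Combining and collecting du, dv coefficients:
  coeff of du: 8*u^3 - 12*u - 3*v
  coeff of dv: -3*u
F^* omega = (8*u^3 - 12*u - 3*v) du + (-3*u) dv.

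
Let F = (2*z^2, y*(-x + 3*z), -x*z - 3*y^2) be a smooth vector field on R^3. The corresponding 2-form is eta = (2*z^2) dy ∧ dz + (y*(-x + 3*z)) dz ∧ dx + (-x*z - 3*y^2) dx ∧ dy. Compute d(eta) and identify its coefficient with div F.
d(eta) = (-2*x + 3*z) dx ∧ dy ∧ dz; div F = -2*x + 3*z

For a 2-form in R^3 of the form above, applying d gives a 3-form with coefficient ∂P/∂x + ∂Q/∂y + ∂R/∂z:
  ∂P/∂x = 0
  ∂Q/∂y = -x + 3*z
  ∂R/∂z = -x
Sum = -2*x + 3*z, which is exactly div F.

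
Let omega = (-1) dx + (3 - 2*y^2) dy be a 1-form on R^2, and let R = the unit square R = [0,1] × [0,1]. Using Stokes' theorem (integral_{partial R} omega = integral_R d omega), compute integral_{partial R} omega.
integral_(partial R) omega = 0

Stokes: integral_partial_R omega = integral_R d omega with d omega = (∂Q/∂x - ∂P/∂y) dx ∧ dy.
  ∂Q/∂x = 0
  ∂P/∂y = 0
  integrand = ∂Q/∂x - ∂P/∂y = 0.
Integrating over R: integral_0^1 integral_0^1 (0) dx dy = 0.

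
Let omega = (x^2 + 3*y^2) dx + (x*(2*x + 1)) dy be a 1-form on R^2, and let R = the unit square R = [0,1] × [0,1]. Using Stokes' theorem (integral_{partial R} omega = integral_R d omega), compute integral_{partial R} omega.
integral_(partial R) omega = 0

Stokes: integral_partial_R omega = integral_R d omega with d omega = (∂Q/∂x - ∂P/∂y) dx ∧ dy.
  ∂Q/∂x = 4*x + 1
  ∂P/∂y = 6*y
  integrand = ∂Q/∂x - ∂P/∂y = 4*x - 6*y + 1.
Integrating over R: integral_0^1 integral_0^1 (4*x - 6*y + 1) dx dy = 0.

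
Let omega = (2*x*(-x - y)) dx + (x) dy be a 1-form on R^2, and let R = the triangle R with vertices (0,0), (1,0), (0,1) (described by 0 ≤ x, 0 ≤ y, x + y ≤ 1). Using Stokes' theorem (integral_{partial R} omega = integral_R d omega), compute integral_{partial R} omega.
integral_(partial R) omega = 5/6

Stokes: integral_partial_R omega = integral_R d omega with d omega = (∂Q/∂x - ∂P/∂y) dx ∧ dy.
  ∂Q/∂x = 1
  ∂P/∂y = -2*x
  integrand = ∂Q/∂x - ∂P/∂y = 2*x + 1.
Integrating over R: integral_0^1 integral_0^{1-x} (2*x + 1) dy dx = 5/6.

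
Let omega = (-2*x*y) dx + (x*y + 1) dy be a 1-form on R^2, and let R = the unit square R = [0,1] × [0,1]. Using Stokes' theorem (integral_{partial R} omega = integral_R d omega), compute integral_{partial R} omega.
integral_(partial R) omega = 3/2

Stokes: integral_partial_R omega = integral_R d omega with d omega = (∂Q/∂x - ∂P/∂y) dx ∧ dy.
  ∂Q/∂x = y
  ∂P/∂y = -2*x
  integrand = ∂Q/∂x - ∂P/∂y = 2*x + y.
Integrating over R: integral_0^1 integral_0^1 (2*x + y) dx dy = 3/2.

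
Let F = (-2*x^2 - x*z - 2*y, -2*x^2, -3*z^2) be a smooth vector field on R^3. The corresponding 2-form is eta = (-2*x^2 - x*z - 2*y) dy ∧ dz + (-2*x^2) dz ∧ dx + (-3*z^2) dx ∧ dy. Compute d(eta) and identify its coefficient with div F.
d(eta) = (-4*x - 7*z) dx ∧ dy ∧ dz; div F = -4*x - 7*z

For a 2-form in R^3 of the form above, applying d gives a 3-form with coefficient ∂P/∂x + ∂Q/∂y + ∂R/∂z:
  ∂P/∂x = -4*x - z
  ∂Q/∂y = 0
  ∂R/∂z = -6*z
Sum = -4*x - 7*z, which is exactly div F.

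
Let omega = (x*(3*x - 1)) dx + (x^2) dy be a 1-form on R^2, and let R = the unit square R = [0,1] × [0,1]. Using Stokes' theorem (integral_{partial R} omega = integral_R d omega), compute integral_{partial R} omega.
integral_(partial R) omega = 1

Stokes: integral_partial_R omega = integral_R d omega with d omega = (∂Q/∂x - ∂P/∂y) dx ∧ dy.
  ∂Q/∂x = 2*x
  ∂P/∂y = 0
  integrand = ∂Q/∂x - ∂P/∂y = 2*x.
Integrating over R: integral_0^1 integral_0^1 (2*x) dx dy = 1.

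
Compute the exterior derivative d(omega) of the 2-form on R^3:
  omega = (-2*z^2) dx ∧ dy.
d(omega) = (-4*z) dx ∧ dy ∧ dz

For a 2-form omega = sum_{i<j} g_{ij} dx_i ∧ dx_j, the exterior derivative is
  d(omega) = sum_{i<j} d(g_{ij}) ∧ dx_i ∧ dx_j = sum_{i<j, k} (∂g_{ij}/∂x_k) dx_k ∧ dx_i ∧ dx_j.
Expand each term, using dx_k ∧ dx_i ∧ dx_j = sgn(permutation) dx_{(a)} ∧ dx_{(b)} ∧ dx_{(c)} with (a < b < c) sorted:
  d(-2*z^2) includes (∂/∂z)(-2*z^2) dz = (-4*z) dz, which multiplied by dx ∧ dy gives (-4*z) dx ∧ dy ∧ dz
Collecting like 3-forms: d(omega) = (-4*z) dx ∧ dy ∧ dz.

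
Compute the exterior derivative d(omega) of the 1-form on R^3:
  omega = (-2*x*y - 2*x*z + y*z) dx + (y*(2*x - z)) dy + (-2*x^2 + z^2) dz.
d(omega) = (2*x + 2*y - z) dx ∧ dy + (-2*x - y) dx ∧ dz + (y) dy ∧ dz

For a 1-form omega = sum_i f_i dx_i, the exterior derivative is
  d(omega) = sum_{i < j} (∂f_j/∂x_i - ∂f_i/∂x_j) dx_i ∧ dx_j.
  coefficient of dx ∧ dy: ∂f_2/∂x - ∂f_1/∂y = ∂(y*(2*x - z))/∂x - ∂(-2*x*y - 2*x*z + y*z)/∂y = 2*x + 2*y - z
  coefficient of dx ∧ dz: ∂f_3/∂x - ∂f_1/∂z = ∂(-2*x^2 + z^2)/∂x - ∂(-2*x*y - 2*x*z + y*z)/∂z = -2*x - y
  coefficient of dy ∧ dz: ∂f_3/∂y - ∂f_2/∂z = ∂(-2*x^2 + z^2)/∂y - ∂(y*(2*x - z))/∂z = y
Assembling: d(omega) = (2*x + 2*y - z) dx ∧ dy + (-2*x - y) dx ∧ dz + (y) dy ∧ dz.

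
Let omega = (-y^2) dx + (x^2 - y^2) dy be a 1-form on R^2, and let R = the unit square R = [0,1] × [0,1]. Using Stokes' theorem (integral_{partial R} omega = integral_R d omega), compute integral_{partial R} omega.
integral_(partial R) omega = 2

Stokes: integral_partial_R omega = integral_R d omega with d omega = (∂Q/∂x - ∂P/∂y) dx ∧ dy.
  ∂Q/∂x = 2*x
  ∂P/∂y = -2*y
  integrand = ∂Q/∂x - ∂P/∂y = 2*x + 2*y.
Integrating over R: integral_0^1 integral_0^1 (2*x + 2*y) dx dy = 2.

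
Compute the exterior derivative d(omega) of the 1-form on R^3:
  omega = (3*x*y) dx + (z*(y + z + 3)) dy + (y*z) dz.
d(omega) = (-3*x) dx ∧ dy + (-y - z - 3) dy ∧ dz

For a 1-form omega = sum_i f_i dx_i, the exterior derivative is
  d(omega) = sum_{i < j} (∂f_j/∂x_i - ∂f_i/∂x_j) dx_i ∧ dx_j.
  coefficient of dx ∧ dy: ∂f_2/∂x - ∂f_1/∂y = ∂(z*(y + z + 3))/∂x - ∂(3*x*y)/∂y = -3*x
  coefficient of dy ∧ dz: ∂f_3/∂y - ∂f_2/∂z = ∂(y*z)/∂y - ∂(z*(y + z + 3))/∂z = -y - z - 3
Assembling: d(omega) = (-3*x) dx ∧ dy + (-y - z - 3) dy ∧ dz.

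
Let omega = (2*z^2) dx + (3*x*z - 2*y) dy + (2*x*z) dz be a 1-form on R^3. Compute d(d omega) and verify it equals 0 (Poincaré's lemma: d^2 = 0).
d(d omega) = 0

Step 1: d omega = sum_{i<j} (∂f_j/∂x_i - ∂f_i/∂x_j) dx_i ∧ dx_j:
  coeff of dx ∧ dy: 3*z
  coeff of dx ∧ dz: -2*z
  coeff of dy ∧ dz: -3*x
Step 2: Apply d again to each 2-form coefficient. The only possible 3-form in R^3 is dx ∧ dy ∧ dz, with coefficient
  ∂(coeff of dy∧dz)/∂x - ∂(coeff of dx∧dz)/∂y + ∂(coeff of dx∧dy)/∂z
  = ∂/∂x (-3*x) - ∂/∂y (-2*z) + ∂/∂z (3*z).
Each of these terms simplifies to sums of mixed partials that cancel in pairs. The result is 0 (by equality of mixed partials for smooth functions — Schwarz / Clairaut).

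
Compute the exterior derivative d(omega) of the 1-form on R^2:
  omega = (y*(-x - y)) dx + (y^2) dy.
d(omega) = (x + 2*y) dx ∧ dy

For a 1-form omega = sum_i f_i dx_i, the exterior derivative is
  d(omega) = sum_{i < j} (∂f_j/∂x_i - ∂f_i/∂x_j) dx_i ∧ dx_j.
  coefficient of dx ∧ dy: ∂f_2/∂x - ∂f_1/∂y = ∂(y^2)/∂x - ∂(y*(-x - y))/∂y = x + 2*y
Assembling: d(omega) = (x + 2*y) dx ∧ dy.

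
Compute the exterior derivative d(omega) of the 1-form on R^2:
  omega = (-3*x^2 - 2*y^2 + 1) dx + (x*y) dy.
d(omega) = (5*y) dx ∧ dy

For a 1-form omega = sum_i f_i dx_i, the exterior derivative is
  d(omega) = sum_{i < j} (∂f_j/∂x_i - ∂f_i/∂x_j) dx_i ∧ dx_j.
  coefficient of dx ∧ dy: ∂f_2/∂x - ∂f_1/∂y = ∂(x*y)/∂x - ∂(-3*x^2 - 2*y^2 + 1)/∂y = 5*y
Assembling: d(omega) = (5*y) dx ∧ dy.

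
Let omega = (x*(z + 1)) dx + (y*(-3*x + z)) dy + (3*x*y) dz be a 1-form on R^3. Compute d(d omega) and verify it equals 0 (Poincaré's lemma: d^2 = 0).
d(d omega) = 0

Step 1: d omega = sum_{i<j} (∂f_j/∂x_i - ∂f_i/∂x_j) dx_i ∧ dx_j:
  coeff of dx ∧ dy: -3*y
  coeff of dx ∧ dz: -x + 3*y
  coeff of dy ∧ dz: 3*x - y
Step 2: Apply d again to each 2-form coefficient. The only possible 3-form in R^3 is dx ∧ dy ∧ dz, with coefficient
  ∂(coeff of dy∧dz)/∂x - ∂(coeff of dx∧dz)/∂y + ∂(coeff of dx∧dy)/∂z
  = ∂/∂x (3*x - y) - ∂/∂y (-x + 3*y) + ∂/∂z (-3*y).
Each of these terms simplifies to sums of mixed partials that cancel in pairs. The result is 0 (by equality of mixed partials for smooth functions — Schwarz / Clairaut).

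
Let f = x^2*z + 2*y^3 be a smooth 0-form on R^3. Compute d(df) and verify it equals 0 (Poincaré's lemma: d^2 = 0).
d(df) = 0

Step 1: df = sum_i (∂f/∂x_i) dx_i = (2*x*z) dx + (6*y^2) dy + (x^2) dz.
Step 2: Apply d again. Using the 1-form formula, the coefficient of dx ∧ dy in d(df) is ∂^2 f/∂x ∂y - ∂^2 f/∂y ∂x = (0) - (0) = 0 (equality of mixed partials for smooth f).
Similarly for dx ∧ dz and dy ∧ dz — all coefficients vanish. So d(df) = 0.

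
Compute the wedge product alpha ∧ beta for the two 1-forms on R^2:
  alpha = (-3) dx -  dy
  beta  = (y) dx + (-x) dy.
alpha ∧ beta = (3*x + y) dx ∧ dy

Distribute the wedge, using dx_i ∧ dx_j = -dx_j ∧ dx_i and dx_i ∧ dx_i = 0. For each pair (i, j) with i < j, the coefficient of dx_i ∧ dx_j in alpha ∧ beta is (alpha_i * beta_j - alpha_j * beta_i). Collecting: alpha ∧ beta = (3*x + y) dx ∧ dy.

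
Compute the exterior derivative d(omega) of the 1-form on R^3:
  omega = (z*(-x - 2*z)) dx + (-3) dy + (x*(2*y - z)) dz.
d(omega) = (x + 2*y + 3*z) dx ∧ dz + (2*x) dy ∧ dz

For a 1-form omega = sum_i f_i dx_i, the exterior derivative is
  d(omega) = sum_{i < j} (∂f_j/∂x_i - ∂f_i/∂x_j) dx_i ∧ dx_j.
  coefficient of dx ∧ dz: ∂f_3/∂x - ∂f_1/∂z = ∂(x*(2*y - z))/∂x - ∂(z*(-x - 2*z))/∂z = x + 2*y + 3*z
  coefficient of dy ∧ dz: ∂f_3/∂y - ∂f_2/∂z = ∂(x*(2*y - z))/∂y - ∂(-3)/∂z = 2*x
Assembling: d(omega) = (x + 2*y + 3*z) dx ∧ dz + (2*x) dy ∧ dz.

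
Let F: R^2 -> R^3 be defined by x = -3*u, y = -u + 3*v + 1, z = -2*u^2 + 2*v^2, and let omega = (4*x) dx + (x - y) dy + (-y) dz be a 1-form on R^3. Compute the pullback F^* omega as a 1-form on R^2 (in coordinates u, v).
F^* omega = (-4*u^2 + 12*u*v + 42*u + 3*v + 1) du + (4*u*v - 6*u - 12*v^2 - 13*v - 3) dv

Using F^*(f dg) = (f ∘ F) d(g ∘ F), substitute each coordinate x_i by F_i(u, v) in f_i, and replace dx_i by d F_i = (∂F_i/∂u) du + (∂F_i/∂v) dv.
  For the x component: f_1(F) = -12*u; d F_1 = (-3) du + (0) dv
  For the y component: f_2(F) = -2*u - 3*v - 1; d F_2 = (-1) du + (3) dv
  For the z component: f_3(F) = u - 3*v - 1; d F_3 = (-4*u) du + (4*v) dv
Combining and collecting du, dv coefficients:
  coeff of du: -4*u^2 + 12*u*v + 42*u + 3*v + 1
  coeff of dv: 4*u*v - 6*u - 12*v^2 - 13*v - 3
F^* omega = (-4*u^2 + 12*u*v + 42*u + 3*v + 1) du + (4*u*v - 6*u - 12*v^2 - 13*v - 3) dv.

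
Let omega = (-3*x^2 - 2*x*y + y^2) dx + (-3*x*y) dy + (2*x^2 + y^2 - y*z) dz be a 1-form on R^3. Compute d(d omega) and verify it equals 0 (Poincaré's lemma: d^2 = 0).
d(d omega) = 0

Step 1: d omega = sum_{i<j} (∂f_j/∂x_i - ∂f_i/∂x_j) dx_i ∧ dx_j:
  coeff of dx ∧ dy: 2*x - 5*y
  coeff of dx ∧ dz: 4*x
  coeff of dy ∧ dz: 2*y - z
Step 2: Apply d again to each 2-form coefficient. The only possible 3-form in R^3 is dx ∧ dy ∧ dz, with coefficient
  ∂(coeff of dy∧dz)/∂x - ∂(coeff of dx∧dz)/∂y + ∂(coeff of dx∧dy)/∂z
  = ∂/∂x (2*y - z) - ∂/∂y (4*x) + ∂/∂z (2*x - 5*y).
Each of these terms simplifies to sums of mixed partials that cancel in pairs. The result is 0 (by equality of mixed partials for smooth functions — Schwarz / Clairaut).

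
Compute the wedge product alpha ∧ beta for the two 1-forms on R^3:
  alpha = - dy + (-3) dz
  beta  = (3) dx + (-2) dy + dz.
alpha ∧ beta = (3) dx ∧ dy + (-7) dy ∧ dz + (9) dx ∧ dz

Distribute the wedge, using dx_i ∧ dx_j = -dx_j ∧ dx_i and dx_i ∧ dx_i = 0. For each pair (i, j) with i < j, the coefficient of dx_i ∧ dx_j in alpha ∧ beta is (alpha_i * beta_j - alpha_j * beta_i). Collecting: alpha ∧ beta = (3) dx ∧ dy + (-7) dy ∧ dz + (9) dx ∧ dz.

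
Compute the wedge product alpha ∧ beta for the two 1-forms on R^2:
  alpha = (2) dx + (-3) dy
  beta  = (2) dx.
alpha ∧ beta = (6) dx ∧ dy

Distribute the wedge, using dx_i ∧ dx_j = -dx_j ∧ dx_i and dx_i ∧ dx_i = 0. For each pair (i, j) with i < j, the coefficient of dx_i ∧ dx_j in alpha ∧ beta is (alpha_i * beta_j - alpha_j * beta_i). Collecting: alpha ∧ beta = (6) dx ∧ dy.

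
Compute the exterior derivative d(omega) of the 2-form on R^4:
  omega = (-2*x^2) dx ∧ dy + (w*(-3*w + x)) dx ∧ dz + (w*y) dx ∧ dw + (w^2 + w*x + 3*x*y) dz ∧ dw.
d(omega) = (-5*w + x + 3*y) dx ∧ dz ∧ dw + (-w) dx ∧ dy ∧ dw + (3*x) dy ∧ dz ∧ dw

For a 2-form omega = sum_{i<j} g_{ij} dx_i ∧ dx_j, the exterior derivative is
  d(omega) = sum_{i<j} d(g_{ij}) ∧ dx_i ∧ dx_j = sum_{i<j, k} (∂g_{ij}/∂x_k) dx_k ∧ dx_i ∧ dx_j.
Expand each term, using dx_k ∧ dx_i ∧ dx_j = sgn(permutation) dx_{(a)} ∧ dx_{(b)} ∧ dx_{(c)} with (a < b < c) sorted:
  d(w*(-3*w + x)) includes (∂/∂w)(w*(-3*w + x)) dw = (-6*w + x) dw, which multiplied by dx ∧ dz gives (-6*w + x) dx ∧ dz ∧ dw
  d(w*y) includes (∂/∂y)(w*y) dy = (w) dy, which multiplied by dx ∧ dw gives (-w) dx ∧ dy ∧ dw
  d(w^2 + w*x + 3*x*y) includes (∂/∂x)(w^2 + w*x + 3*x*y) dx = (w + 3*y) dx, which multiplied by dz ∧ dw gives (w + 3*y) dx ∧ dz ∧ dw
  d(w^2 + w*x + 3*x*y) includes (∂/∂y)(w^2 + w*x + 3*x*y) dy = (3*x) dy, which multiplied by dz ∧ dw gives (3*x) dy ∧ dz ∧ dw
Collecting like 3-forms: d(omega) = (-5*w + x + 3*y) dx ∧ dz ∧ dw + (-w) dx ∧ dy ∧ dw + (3*x) dy ∧ dz ∧ dw.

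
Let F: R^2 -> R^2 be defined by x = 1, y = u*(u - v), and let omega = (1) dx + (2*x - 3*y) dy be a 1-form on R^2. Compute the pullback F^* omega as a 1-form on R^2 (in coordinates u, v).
F^* omega = (-6*u^3 + 9*u^2*v - 3*u*v^2 + 4*u - 2*v) du + (u*(3*u^2 - 3*u*v - 2)) dv

Using F^*(f dg) = (f ∘ F) d(g ∘ F), substitute each coordinate x_i by F_i(u, v) in f_i, and replace dx_i by d F_i = (∂F_i/∂u) du + (∂F_i/∂v) dv.
  For the x component: f_1(F) = 1; d F_1 = (0) du + (0) dv
  For the y component: f_2(F) = -3*u^2 + 3*u*v + 2; d F_2 = (2*u - v) du + (-u) dv
Combining and collecting du, dv coefficients:
  coeff of du: -6*u^3 + 9*u^2*v - 3*u*v^2 + 4*u - 2*v
  coeff of dv: u*(3*u^2 - 3*u*v - 2)
F^* omega = (-6*u^3 + 9*u^2*v - 3*u*v^2 + 4*u - 2*v) du + (u*(3*u^2 - 3*u*v - 2)) dv.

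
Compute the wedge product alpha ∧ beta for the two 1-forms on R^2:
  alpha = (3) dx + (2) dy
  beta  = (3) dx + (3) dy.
alpha ∧ beta = (3) dx ∧ dy

Distribute the wedge, using dx_i ∧ dx_j = -dx_j ∧ dx_i and dx_i ∧ dx_i = 0. For each pair (i, j) with i < j, the coefficient of dx_i ∧ dx_j in alpha ∧ beta is (alpha_i * beta_j - alpha_j * beta_i). Collecting: alpha ∧ beta = (3) dx ∧ dy.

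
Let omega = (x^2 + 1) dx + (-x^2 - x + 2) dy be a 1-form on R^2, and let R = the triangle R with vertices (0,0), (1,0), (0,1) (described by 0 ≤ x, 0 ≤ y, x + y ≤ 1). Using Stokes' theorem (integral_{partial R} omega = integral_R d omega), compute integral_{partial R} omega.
integral_(partial R) omega = -5/6

Stokes: integral_partial_R omega = integral_R d omega with d omega = (∂Q/∂x - ∂P/∂y) dx ∧ dy.
  ∂Q/∂x = -2*x - 1
  ∂P/∂y = 0
  integrand = ∂Q/∂x - ∂P/∂y = -2*x - 1.
Integrating over R: integral_0^1 integral_0^{1-x} (-2*x - 1) dy dx = -5/6.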